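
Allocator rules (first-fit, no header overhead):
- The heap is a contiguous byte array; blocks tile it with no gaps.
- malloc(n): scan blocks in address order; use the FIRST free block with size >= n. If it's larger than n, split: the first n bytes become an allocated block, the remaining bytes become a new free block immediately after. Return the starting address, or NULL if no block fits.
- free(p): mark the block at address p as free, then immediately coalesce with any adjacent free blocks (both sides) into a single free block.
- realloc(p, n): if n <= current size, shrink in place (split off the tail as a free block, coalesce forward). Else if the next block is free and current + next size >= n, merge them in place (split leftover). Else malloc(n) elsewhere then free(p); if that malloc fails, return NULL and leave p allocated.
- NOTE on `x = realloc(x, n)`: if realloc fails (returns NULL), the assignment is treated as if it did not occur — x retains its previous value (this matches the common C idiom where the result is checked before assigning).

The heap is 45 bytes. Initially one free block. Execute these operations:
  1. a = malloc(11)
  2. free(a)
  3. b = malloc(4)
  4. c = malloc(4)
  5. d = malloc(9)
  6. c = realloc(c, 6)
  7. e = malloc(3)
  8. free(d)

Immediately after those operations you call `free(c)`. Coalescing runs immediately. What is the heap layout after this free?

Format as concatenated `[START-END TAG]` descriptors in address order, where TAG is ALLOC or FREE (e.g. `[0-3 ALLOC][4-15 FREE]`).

Answer: [0-3 ALLOC][4-6 ALLOC][7-44 FREE]

Derivation:
Op 1: a = malloc(11) -> a = 0; heap: [0-10 ALLOC][11-44 FREE]
Op 2: free(a) -> (freed a); heap: [0-44 FREE]
Op 3: b = malloc(4) -> b = 0; heap: [0-3 ALLOC][4-44 FREE]
Op 4: c = malloc(4) -> c = 4; heap: [0-3 ALLOC][4-7 ALLOC][8-44 FREE]
Op 5: d = malloc(9) -> d = 8; heap: [0-3 ALLOC][4-7 ALLOC][8-16 ALLOC][17-44 FREE]
Op 6: c = realloc(c, 6) -> c = 17; heap: [0-3 ALLOC][4-7 FREE][8-16 ALLOC][17-22 ALLOC][23-44 FREE]
Op 7: e = malloc(3) -> e = 4; heap: [0-3 ALLOC][4-6 ALLOC][7-7 FREE][8-16 ALLOC][17-22 ALLOC][23-44 FREE]
Op 8: free(d) -> (freed d); heap: [0-3 ALLOC][4-6 ALLOC][7-16 FREE][17-22 ALLOC][23-44 FREE]
free(c): c = 17 -> block [17-22 ALLOC]; mark free, coalesce with adjacent free neighbors -> [0-3 ALLOC][4-6 ALLOC][7-44 FREE]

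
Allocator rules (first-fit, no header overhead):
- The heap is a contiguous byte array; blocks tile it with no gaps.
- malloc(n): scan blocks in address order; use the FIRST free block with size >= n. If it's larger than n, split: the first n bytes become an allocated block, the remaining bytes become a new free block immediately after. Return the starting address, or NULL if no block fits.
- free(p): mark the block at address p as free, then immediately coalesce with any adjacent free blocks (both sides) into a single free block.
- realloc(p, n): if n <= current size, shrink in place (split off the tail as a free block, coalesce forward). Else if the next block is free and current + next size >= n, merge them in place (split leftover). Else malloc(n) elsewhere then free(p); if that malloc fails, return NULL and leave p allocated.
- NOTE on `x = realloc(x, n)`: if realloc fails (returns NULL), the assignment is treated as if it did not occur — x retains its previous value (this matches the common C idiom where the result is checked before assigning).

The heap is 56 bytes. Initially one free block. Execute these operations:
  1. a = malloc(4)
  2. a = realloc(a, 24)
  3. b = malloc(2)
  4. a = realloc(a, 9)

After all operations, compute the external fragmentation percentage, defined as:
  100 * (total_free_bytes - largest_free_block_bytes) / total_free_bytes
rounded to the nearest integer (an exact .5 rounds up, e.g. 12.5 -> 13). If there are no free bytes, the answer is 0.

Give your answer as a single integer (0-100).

Op 1: a = malloc(4) -> a = 0; heap: [0-3 ALLOC][4-55 FREE]
Op 2: a = realloc(a, 24) -> a = 0; heap: [0-23 ALLOC][24-55 FREE]
Op 3: b = malloc(2) -> b = 24; heap: [0-23 ALLOC][24-25 ALLOC][26-55 FREE]
Op 4: a = realloc(a, 9) -> a = 0; heap: [0-8 ALLOC][9-23 FREE][24-25 ALLOC][26-55 FREE]
Free blocks: [15 30] total_free=45 largest=30 -> 100*(45-30)/45 = 1500/45 ≈ 33.333 -> rounds to 33

Answer: 33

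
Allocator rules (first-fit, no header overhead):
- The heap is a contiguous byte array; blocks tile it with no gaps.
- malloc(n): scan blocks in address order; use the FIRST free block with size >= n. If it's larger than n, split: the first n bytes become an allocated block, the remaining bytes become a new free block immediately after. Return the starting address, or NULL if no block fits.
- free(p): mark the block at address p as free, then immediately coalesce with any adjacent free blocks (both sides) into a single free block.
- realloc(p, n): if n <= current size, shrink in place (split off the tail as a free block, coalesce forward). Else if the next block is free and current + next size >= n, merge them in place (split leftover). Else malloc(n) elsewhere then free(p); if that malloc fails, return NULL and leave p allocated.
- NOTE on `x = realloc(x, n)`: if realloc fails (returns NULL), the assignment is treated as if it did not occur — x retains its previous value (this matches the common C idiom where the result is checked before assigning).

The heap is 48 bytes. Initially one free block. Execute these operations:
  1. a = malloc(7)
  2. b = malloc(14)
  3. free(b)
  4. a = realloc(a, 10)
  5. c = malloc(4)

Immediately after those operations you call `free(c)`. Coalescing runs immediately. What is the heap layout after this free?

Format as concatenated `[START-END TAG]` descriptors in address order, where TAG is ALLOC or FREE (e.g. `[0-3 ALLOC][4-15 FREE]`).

Op 1: a = malloc(7) -> a = 0; heap: [0-6 ALLOC][7-47 FREE]
Op 2: b = malloc(14) -> b = 7; heap: [0-6 ALLOC][7-20 ALLOC][21-47 FREE]
Op 3: free(b) -> (freed b); heap: [0-6 ALLOC][7-47 FREE]
Op 4: a = realloc(a, 10) -> a = 0; heap: [0-9 ALLOC][10-47 FREE]
Op 5: c = malloc(4) -> c = 10; heap: [0-9 ALLOC][10-13 ALLOC][14-47 FREE]
free(c): c = 10 -> block [10-13 ALLOC]; mark free, coalesce with adjacent free neighbors -> [0-9 ALLOC][10-47 FREE]

Answer: [0-9 ALLOC][10-47 FREE]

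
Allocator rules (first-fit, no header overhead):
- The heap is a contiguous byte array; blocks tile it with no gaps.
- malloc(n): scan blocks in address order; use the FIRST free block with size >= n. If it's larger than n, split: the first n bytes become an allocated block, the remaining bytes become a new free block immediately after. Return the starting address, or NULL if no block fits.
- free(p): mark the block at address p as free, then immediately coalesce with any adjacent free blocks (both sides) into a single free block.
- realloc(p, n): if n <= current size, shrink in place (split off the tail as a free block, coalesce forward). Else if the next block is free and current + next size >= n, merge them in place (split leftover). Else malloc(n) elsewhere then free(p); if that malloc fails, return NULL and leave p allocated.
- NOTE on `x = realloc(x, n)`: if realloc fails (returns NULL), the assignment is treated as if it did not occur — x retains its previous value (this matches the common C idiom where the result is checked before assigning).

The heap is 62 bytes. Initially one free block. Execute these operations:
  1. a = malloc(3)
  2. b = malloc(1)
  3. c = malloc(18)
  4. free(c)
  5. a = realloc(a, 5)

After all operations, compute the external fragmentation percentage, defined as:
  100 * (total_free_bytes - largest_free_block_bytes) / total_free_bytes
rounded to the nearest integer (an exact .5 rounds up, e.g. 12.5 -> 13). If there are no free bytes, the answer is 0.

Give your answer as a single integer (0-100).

Op 1: a = malloc(3) -> a = 0; heap: [0-2 ALLOC][3-61 FREE]
Op 2: b = malloc(1) -> b = 3; heap: [0-2 ALLOC][3-3 ALLOC][4-61 FREE]
Op 3: c = malloc(18) -> c = 4; heap: [0-2 ALLOC][3-3 ALLOC][4-21 ALLOC][22-61 FREE]
Op 4: free(c) -> (freed c); heap: [0-2 ALLOC][3-3 ALLOC][4-61 FREE]
Op 5: a = realloc(a, 5) -> a = 4; heap: [0-2 FREE][3-3 ALLOC][4-8 ALLOC][9-61 FREE]
Free blocks: [3 53] total_free=56 largest=53 -> 100*(56-53)/56 = 300/56 ≈ 5.357 -> rounds to 5

Answer: 5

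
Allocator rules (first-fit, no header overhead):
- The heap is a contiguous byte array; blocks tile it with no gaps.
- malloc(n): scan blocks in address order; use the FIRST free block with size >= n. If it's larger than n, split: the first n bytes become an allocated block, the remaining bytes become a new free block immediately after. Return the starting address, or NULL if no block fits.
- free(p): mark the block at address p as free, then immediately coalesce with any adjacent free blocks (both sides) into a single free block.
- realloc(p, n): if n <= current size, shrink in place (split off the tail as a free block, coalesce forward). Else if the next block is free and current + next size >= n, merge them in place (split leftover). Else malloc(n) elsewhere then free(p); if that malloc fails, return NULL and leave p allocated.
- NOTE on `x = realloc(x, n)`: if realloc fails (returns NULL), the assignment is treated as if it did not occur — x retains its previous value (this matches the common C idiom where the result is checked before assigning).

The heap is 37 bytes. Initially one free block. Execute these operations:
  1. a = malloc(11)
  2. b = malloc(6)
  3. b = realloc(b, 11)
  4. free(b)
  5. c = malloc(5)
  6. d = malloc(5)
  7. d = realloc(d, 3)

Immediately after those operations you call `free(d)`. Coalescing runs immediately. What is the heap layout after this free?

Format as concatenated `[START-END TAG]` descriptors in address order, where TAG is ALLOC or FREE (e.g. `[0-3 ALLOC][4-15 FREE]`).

Answer: [0-10 ALLOC][11-15 ALLOC][16-36 FREE]

Derivation:
Op 1: a = malloc(11) -> a = 0; heap: [0-10 ALLOC][11-36 FREE]
Op 2: b = malloc(6) -> b = 11; heap: [0-10 ALLOC][11-16 ALLOC][17-36 FREE]
Op 3: b = realloc(b, 11) -> b = 11; heap: [0-10 ALLOC][11-21 ALLOC][22-36 FREE]
Op 4: free(b) -> (freed b); heap: [0-10 ALLOC][11-36 FREE]
Op 5: c = malloc(5) -> c = 11; heap: [0-10 ALLOC][11-15 ALLOC][16-36 FREE]
Op 6: d = malloc(5) -> d = 16; heap: [0-10 ALLOC][11-15 ALLOC][16-20 ALLOC][21-36 FREE]
Op 7: d = realloc(d, 3) -> d = 16; heap: [0-10 ALLOC][11-15 ALLOC][16-18 ALLOC][19-36 FREE]
free(d): d = 16 -> block [16-18 ALLOC]; mark free, coalesce with adjacent free neighbors -> [0-10 ALLOC][11-15 ALLOC][16-36 FREE]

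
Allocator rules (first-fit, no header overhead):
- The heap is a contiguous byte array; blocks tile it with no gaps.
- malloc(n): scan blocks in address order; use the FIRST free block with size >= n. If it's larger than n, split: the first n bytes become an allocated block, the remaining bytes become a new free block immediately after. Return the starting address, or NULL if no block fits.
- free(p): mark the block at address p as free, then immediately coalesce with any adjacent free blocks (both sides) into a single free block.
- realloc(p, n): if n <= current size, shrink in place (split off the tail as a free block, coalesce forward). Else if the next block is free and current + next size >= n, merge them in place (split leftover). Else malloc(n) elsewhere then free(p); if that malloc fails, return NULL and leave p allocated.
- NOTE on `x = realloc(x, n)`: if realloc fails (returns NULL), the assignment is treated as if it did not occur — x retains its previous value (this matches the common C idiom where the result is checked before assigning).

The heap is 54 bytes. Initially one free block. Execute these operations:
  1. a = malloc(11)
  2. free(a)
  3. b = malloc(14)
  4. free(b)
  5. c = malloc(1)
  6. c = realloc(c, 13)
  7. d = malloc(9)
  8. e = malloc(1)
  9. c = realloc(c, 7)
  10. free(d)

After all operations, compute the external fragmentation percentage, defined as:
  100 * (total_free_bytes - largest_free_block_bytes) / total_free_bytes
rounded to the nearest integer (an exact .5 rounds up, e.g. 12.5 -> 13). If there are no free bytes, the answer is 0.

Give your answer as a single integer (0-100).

Op 1: a = malloc(11) -> a = 0; heap: [0-10 ALLOC][11-53 FREE]
Op 2: free(a) -> (freed a); heap: [0-53 FREE]
Op 3: b = malloc(14) -> b = 0; heap: [0-13 ALLOC][14-53 FREE]
Op 4: free(b) -> (freed b); heap: [0-53 FREE]
Op 5: c = malloc(1) -> c = 0; heap: [0-0 ALLOC][1-53 FREE]
Op 6: c = realloc(c, 13) -> c = 0; heap: [0-12 ALLOC][13-53 FREE]
Op 7: d = malloc(9) -> d = 13; heap: [0-12 ALLOC][13-21 ALLOC][22-53 FREE]
Op 8: e = malloc(1) -> e = 22; heap: [0-12 ALLOC][13-21 ALLOC][22-22 ALLOC][23-53 FREE]
Op 9: c = realloc(c, 7) -> c = 0; heap: [0-6 ALLOC][7-12 FREE][13-21 ALLOC][22-22 ALLOC][23-53 FREE]
Op 10: free(d) -> (freed d); heap: [0-6 ALLOC][7-21 FREE][22-22 ALLOC][23-53 FREE]
Free blocks: [15 31] total_free=46 largest=31 -> 100*(46-31)/46 = 1500/46 ≈ 32.609 -> rounds to 33

Answer: 33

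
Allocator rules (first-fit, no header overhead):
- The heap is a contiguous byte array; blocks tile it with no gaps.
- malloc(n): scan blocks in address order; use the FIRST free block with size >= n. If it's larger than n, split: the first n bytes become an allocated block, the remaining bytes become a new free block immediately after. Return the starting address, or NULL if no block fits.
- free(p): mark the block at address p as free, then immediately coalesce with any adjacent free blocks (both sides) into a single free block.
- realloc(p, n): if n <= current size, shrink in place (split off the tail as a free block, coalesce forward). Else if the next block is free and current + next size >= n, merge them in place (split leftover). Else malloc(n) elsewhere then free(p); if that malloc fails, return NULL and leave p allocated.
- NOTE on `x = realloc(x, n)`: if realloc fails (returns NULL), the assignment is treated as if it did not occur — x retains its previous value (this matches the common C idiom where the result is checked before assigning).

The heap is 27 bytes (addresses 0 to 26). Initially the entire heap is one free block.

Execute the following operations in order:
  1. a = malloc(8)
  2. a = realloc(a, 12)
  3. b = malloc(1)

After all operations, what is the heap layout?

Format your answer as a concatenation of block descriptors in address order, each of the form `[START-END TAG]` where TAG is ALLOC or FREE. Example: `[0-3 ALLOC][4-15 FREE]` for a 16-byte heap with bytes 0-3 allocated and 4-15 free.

Op 1: a = malloc(8) -> a = 0; heap: [0-7 ALLOC][8-26 FREE]
Op 2: a = realloc(a, 12) -> a = 0; heap: [0-11 ALLOC][12-26 FREE]
Op 3: b = malloc(1) -> b = 12; heap: [0-11 ALLOC][12-12 ALLOC][13-26 FREE]

Answer: [0-11 ALLOC][12-12 ALLOC][13-26 FREE]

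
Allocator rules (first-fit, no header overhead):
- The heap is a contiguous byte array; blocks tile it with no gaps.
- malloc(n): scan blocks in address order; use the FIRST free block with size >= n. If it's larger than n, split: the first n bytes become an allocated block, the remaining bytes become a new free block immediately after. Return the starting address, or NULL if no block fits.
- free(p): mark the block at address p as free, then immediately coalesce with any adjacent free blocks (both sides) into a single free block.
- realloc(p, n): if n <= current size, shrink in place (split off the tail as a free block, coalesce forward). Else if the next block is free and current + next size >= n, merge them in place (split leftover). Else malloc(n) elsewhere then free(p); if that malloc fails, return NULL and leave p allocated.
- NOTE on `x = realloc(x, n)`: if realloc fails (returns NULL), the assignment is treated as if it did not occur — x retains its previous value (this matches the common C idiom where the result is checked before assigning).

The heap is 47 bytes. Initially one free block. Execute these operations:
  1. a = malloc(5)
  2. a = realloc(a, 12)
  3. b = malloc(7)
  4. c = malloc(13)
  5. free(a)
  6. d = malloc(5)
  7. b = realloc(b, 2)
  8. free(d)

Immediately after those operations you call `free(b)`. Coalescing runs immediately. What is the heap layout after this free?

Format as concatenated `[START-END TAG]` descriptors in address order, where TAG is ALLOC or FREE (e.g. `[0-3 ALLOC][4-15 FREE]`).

Op 1: a = malloc(5) -> a = 0; heap: [0-4 ALLOC][5-46 FREE]
Op 2: a = realloc(a, 12) -> a = 0; heap: [0-11 ALLOC][12-46 FREE]
Op 3: b = malloc(7) -> b = 12; heap: [0-11 ALLOC][12-18 ALLOC][19-46 FREE]
Op 4: c = malloc(13) -> c = 19; heap: [0-11 ALLOC][12-18 ALLOC][19-31 ALLOC][32-46 FREE]
Op 5: free(a) -> (freed a); heap: [0-11 FREE][12-18 ALLOC][19-31 ALLOC][32-46 FREE]
Op 6: d = malloc(5) -> d = 0; heap: [0-4 ALLOC][5-11 FREE][12-18 ALLOC][19-31 ALLOC][32-46 FREE]
Op 7: b = realloc(b, 2) -> b = 12; heap: [0-4 ALLOC][5-11 FREE][12-13 ALLOC][14-18 FREE][19-31 ALLOC][32-46 FREE]
Op 8: free(d) -> (freed d); heap: [0-11 FREE][12-13 ALLOC][14-18 FREE][19-31 ALLOC][32-46 FREE]
free(b): b = 12 -> block [12-13 ALLOC]; mark free, coalesce with adjacent free neighbors -> [0-18 FREE][19-31 ALLOC][32-46 FREE]

Answer: [0-18 FREE][19-31 ALLOC][32-46 FREE]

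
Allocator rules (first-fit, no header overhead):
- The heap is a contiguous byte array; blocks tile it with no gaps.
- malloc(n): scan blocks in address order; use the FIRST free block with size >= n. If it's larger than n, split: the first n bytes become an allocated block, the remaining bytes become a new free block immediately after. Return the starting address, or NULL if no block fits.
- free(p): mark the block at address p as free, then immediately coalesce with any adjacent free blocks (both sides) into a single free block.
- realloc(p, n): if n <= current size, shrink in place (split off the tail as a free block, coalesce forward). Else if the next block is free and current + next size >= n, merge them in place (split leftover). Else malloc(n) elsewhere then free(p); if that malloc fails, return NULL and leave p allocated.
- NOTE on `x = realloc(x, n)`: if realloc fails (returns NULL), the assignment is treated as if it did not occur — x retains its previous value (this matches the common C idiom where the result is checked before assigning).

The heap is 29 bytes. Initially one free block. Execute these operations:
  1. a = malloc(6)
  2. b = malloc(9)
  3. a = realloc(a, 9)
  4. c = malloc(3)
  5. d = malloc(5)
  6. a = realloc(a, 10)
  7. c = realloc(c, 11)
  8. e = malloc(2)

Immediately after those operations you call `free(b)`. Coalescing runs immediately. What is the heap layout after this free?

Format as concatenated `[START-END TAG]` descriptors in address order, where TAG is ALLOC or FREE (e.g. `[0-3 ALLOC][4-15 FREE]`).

Op 1: a = malloc(6) -> a = 0; heap: [0-5 ALLOC][6-28 FREE]
Op 2: b = malloc(9) -> b = 6; heap: [0-5 ALLOC][6-14 ALLOC][15-28 FREE]
Op 3: a = realloc(a, 9) -> a = 15; heap: [0-5 FREE][6-14 ALLOC][15-23 ALLOC][24-28 FREE]
Op 4: c = malloc(3) -> c = 0; heap: [0-2 ALLOC][3-5 FREE][6-14 ALLOC][15-23 ALLOC][24-28 FREE]
Op 5: d = malloc(5) -> d = 24; heap: [0-2 ALLOC][3-5 FREE][6-14 ALLOC][15-23 ALLOC][24-28 ALLOC]
Op 6: a = realloc(a, 10) -> NULL (a unchanged); heap: [0-2 ALLOC][3-5 FREE][6-14 ALLOC][15-23 ALLOC][24-28 ALLOC]
Op 7: c = realloc(c, 11) -> NULL (c unchanged); heap: [0-2 ALLOC][3-5 FREE][6-14 ALLOC][15-23 ALLOC][24-28 ALLOC]
Op 8: e = malloc(2) -> e = 3; heap: [0-2 ALLOC][3-4 ALLOC][5-5 FREE][6-14 ALLOC][15-23 ALLOC][24-28 ALLOC]
free(b): b = 6 -> block [6-14 ALLOC]; mark free, coalesce with adjacent free neighbors -> [0-2 ALLOC][3-4 ALLOC][5-14 FREE][15-23 ALLOC][24-28 ALLOC]

Answer: [0-2 ALLOC][3-4 ALLOC][5-14 FREE][15-23 ALLOC][24-28 ALLOC]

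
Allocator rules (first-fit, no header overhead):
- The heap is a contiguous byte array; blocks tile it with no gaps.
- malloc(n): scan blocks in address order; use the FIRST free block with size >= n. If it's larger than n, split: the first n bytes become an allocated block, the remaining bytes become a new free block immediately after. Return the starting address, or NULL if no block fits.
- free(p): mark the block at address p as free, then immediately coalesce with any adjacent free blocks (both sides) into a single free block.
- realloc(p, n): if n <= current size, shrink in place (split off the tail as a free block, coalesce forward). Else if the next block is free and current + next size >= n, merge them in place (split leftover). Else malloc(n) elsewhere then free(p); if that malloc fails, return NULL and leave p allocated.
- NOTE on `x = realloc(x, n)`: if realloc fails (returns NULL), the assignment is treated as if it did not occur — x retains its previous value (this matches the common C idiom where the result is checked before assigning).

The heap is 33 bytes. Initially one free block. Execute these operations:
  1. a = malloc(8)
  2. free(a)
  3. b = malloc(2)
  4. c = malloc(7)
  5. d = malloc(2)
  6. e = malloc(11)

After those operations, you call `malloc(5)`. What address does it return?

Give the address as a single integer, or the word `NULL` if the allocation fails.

Answer: 22

Derivation:
Op 1: a = malloc(8) -> a = 0; heap: [0-7 ALLOC][8-32 FREE]
Op 2: free(a) -> (freed a); heap: [0-32 FREE]
Op 3: b = malloc(2) -> b = 0; heap: [0-1 ALLOC][2-32 FREE]
Op 4: c = malloc(7) -> c = 2; heap: [0-1 ALLOC][2-8 ALLOC][9-32 FREE]
Op 5: d = malloc(2) -> d = 9; heap: [0-1 ALLOC][2-8 ALLOC][9-10 ALLOC][11-32 FREE]
Op 6: e = malloc(11) -> e = 11; heap: [0-1 ALLOC][2-8 ALLOC][9-10 ALLOC][11-21 ALLOC][22-32 FREE]
malloc(5): first-fit scan over [0-1 ALLOC][2-8 ALLOC][9-10 ALLOC][11-21 ALLOC][22-32 FREE] -> 22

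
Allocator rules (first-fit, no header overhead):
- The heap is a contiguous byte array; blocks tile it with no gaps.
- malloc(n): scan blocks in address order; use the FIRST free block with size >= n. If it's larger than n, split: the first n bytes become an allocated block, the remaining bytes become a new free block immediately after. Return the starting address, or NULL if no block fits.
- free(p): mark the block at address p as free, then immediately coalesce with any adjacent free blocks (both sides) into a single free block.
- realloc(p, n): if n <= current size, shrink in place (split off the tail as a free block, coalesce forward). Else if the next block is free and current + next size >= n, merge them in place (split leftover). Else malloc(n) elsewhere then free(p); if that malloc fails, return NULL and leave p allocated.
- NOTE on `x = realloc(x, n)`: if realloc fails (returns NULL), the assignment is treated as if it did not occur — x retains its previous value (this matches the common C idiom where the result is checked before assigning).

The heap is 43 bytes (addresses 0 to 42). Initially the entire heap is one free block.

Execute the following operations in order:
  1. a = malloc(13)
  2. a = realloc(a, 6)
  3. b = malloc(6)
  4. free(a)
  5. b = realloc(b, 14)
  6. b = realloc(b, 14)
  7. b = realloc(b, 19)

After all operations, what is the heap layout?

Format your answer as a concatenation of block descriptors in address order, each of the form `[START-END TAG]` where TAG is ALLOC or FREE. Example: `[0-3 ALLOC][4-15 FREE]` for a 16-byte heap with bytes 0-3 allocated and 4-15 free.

Op 1: a = malloc(13) -> a = 0; heap: [0-12 ALLOC][13-42 FREE]
Op 2: a = realloc(a, 6) -> a = 0; heap: [0-5 ALLOC][6-42 FREE]
Op 3: b = malloc(6) -> b = 6; heap: [0-5 ALLOC][6-11 ALLOC][12-42 FREE]
Op 4: free(a) -> (freed a); heap: [0-5 FREE][6-11 ALLOC][12-42 FREE]
Op 5: b = realloc(b, 14) -> b = 6; heap: [0-5 FREE][6-19 ALLOC][20-42 FREE]
Op 6: b = realloc(b, 14) -> b = 6; heap: [0-5 FREE][6-19 ALLOC][20-42 FREE]
Op 7: b = realloc(b, 19) -> b = 6; heap: [0-5 FREE][6-24 ALLOC][25-42 FREE]

Answer: [0-5 FREE][6-24 ALLOC][25-42 FREE]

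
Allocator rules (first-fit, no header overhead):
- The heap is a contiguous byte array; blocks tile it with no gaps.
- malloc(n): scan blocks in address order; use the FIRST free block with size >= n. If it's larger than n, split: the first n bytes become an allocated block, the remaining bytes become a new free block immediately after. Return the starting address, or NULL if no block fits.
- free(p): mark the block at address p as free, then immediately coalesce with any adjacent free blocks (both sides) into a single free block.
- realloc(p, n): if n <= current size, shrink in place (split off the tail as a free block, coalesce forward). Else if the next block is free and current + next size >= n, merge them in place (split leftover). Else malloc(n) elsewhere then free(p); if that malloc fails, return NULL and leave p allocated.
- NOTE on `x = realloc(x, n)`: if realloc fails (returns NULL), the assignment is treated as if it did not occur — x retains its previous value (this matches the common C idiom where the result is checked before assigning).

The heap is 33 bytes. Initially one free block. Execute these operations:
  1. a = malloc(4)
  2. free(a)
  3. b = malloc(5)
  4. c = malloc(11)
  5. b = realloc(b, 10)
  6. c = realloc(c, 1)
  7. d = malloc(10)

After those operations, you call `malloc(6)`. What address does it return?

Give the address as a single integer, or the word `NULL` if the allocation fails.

Op 1: a = malloc(4) -> a = 0; heap: [0-3 ALLOC][4-32 FREE]
Op 2: free(a) -> (freed a); heap: [0-32 FREE]
Op 3: b = malloc(5) -> b = 0; heap: [0-4 ALLOC][5-32 FREE]
Op 4: c = malloc(11) -> c = 5; heap: [0-4 ALLOC][5-15 ALLOC][16-32 FREE]
Op 5: b = realloc(b, 10) -> b = 16; heap: [0-4 FREE][5-15 ALLOC][16-25 ALLOC][26-32 FREE]
Op 6: c = realloc(c, 1) -> c = 5; heap: [0-4 FREE][5-5 ALLOC][6-15 FREE][16-25 ALLOC][26-32 FREE]
Op 7: d = malloc(10) -> d = 6; heap: [0-4 FREE][5-5 ALLOC][6-15 ALLOC][16-25 ALLOC][26-32 FREE]
malloc(6): first-fit scan over [0-4 FREE][5-5 ALLOC][6-15 ALLOC][16-25 ALLOC][26-32 FREE] -> 26

Answer: 26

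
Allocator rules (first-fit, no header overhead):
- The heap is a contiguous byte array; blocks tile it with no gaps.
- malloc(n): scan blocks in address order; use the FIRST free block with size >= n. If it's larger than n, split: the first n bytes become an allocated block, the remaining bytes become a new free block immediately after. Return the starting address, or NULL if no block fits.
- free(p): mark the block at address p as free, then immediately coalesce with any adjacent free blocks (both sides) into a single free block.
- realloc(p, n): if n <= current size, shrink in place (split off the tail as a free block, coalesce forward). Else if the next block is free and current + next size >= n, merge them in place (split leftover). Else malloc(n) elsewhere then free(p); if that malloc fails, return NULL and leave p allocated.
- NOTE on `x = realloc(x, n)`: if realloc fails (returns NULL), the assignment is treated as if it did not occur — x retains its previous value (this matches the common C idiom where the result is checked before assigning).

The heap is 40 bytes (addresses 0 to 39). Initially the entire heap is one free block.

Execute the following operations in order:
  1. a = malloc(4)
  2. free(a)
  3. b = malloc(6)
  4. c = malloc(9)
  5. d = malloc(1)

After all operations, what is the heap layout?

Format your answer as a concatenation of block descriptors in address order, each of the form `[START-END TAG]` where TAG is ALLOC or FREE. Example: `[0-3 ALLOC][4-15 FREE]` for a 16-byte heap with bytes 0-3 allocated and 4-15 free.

Op 1: a = malloc(4) -> a = 0; heap: [0-3 ALLOC][4-39 FREE]
Op 2: free(a) -> (freed a); heap: [0-39 FREE]
Op 3: b = malloc(6) -> b = 0; heap: [0-5 ALLOC][6-39 FREE]
Op 4: c = malloc(9) -> c = 6; heap: [0-5 ALLOC][6-14 ALLOC][15-39 FREE]
Op 5: d = malloc(1) -> d = 15; heap: [0-5 ALLOC][6-14 ALLOC][15-15 ALLOC][16-39 FREE]

Answer: [0-5 ALLOC][6-14 ALLOC][15-15 ALLOC][16-39 FREE]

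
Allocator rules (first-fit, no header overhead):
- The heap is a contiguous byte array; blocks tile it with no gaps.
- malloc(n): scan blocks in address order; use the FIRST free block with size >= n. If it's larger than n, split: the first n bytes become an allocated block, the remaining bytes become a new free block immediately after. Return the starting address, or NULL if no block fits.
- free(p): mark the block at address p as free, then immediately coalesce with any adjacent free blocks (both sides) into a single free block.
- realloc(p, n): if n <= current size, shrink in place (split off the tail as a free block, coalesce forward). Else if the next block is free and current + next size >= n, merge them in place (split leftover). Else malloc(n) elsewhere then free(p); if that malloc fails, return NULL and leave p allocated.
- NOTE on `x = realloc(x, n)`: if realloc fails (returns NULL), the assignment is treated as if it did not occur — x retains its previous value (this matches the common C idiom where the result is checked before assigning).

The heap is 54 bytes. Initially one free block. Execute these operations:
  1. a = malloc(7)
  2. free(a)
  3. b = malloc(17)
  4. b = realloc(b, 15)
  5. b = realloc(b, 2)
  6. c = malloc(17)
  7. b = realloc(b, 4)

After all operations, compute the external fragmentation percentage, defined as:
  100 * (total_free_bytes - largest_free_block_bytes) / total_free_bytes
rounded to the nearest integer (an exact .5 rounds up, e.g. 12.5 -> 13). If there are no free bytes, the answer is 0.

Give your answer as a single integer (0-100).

Answer: 6

Derivation:
Op 1: a = malloc(7) -> a = 0; heap: [0-6 ALLOC][7-53 FREE]
Op 2: free(a) -> (freed a); heap: [0-53 FREE]
Op 3: b = malloc(17) -> b = 0; heap: [0-16 ALLOC][17-53 FREE]
Op 4: b = realloc(b, 15) -> b = 0; heap: [0-14 ALLOC][15-53 FREE]
Op 5: b = realloc(b, 2) -> b = 0; heap: [0-1 ALLOC][2-53 FREE]
Op 6: c = malloc(17) -> c = 2; heap: [0-1 ALLOC][2-18 ALLOC][19-53 FREE]
Op 7: b = realloc(b, 4) -> b = 19; heap: [0-1 FREE][2-18 ALLOC][19-22 ALLOC][23-53 FREE]
Free blocks: [2 31] total_free=33 largest=31 -> 100*(33-31)/33 = 200/33 ≈ 6.061 -> rounds to 6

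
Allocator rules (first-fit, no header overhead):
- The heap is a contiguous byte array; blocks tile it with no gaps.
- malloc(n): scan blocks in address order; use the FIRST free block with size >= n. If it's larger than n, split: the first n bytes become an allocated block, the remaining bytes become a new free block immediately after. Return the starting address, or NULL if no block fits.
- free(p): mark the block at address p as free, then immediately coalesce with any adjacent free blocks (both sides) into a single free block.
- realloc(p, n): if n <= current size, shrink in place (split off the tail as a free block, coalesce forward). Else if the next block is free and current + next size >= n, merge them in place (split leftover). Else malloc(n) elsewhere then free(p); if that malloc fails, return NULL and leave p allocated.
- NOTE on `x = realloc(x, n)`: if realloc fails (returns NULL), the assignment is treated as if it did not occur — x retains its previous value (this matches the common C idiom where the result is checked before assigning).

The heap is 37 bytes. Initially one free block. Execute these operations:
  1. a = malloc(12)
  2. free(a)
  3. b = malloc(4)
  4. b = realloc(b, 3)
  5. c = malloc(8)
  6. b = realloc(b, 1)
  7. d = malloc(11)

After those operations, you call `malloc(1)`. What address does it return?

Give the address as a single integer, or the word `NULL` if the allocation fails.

Answer: 1

Derivation:
Op 1: a = malloc(12) -> a = 0; heap: [0-11 ALLOC][12-36 FREE]
Op 2: free(a) -> (freed a); heap: [0-36 FREE]
Op 3: b = malloc(4) -> b = 0; heap: [0-3 ALLOC][4-36 FREE]
Op 4: b = realloc(b, 3) -> b = 0; heap: [0-2 ALLOC][3-36 FREE]
Op 5: c = malloc(8) -> c = 3; heap: [0-2 ALLOC][3-10 ALLOC][11-36 FREE]
Op 6: b = realloc(b, 1) -> b = 0; heap: [0-0 ALLOC][1-2 FREE][3-10 ALLOC][11-36 FREE]
Op 7: d = malloc(11) -> d = 11; heap: [0-0 ALLOC][1-2 FREE][3-10 ALLOC][11-21 ALLOC][22-36 FREE]
malloc(1): first-fit scan over [0-0 ALLOC][1-2 FREE][3-10 ALLOC][11-21 ALLOC][22-36 FREE] -> 1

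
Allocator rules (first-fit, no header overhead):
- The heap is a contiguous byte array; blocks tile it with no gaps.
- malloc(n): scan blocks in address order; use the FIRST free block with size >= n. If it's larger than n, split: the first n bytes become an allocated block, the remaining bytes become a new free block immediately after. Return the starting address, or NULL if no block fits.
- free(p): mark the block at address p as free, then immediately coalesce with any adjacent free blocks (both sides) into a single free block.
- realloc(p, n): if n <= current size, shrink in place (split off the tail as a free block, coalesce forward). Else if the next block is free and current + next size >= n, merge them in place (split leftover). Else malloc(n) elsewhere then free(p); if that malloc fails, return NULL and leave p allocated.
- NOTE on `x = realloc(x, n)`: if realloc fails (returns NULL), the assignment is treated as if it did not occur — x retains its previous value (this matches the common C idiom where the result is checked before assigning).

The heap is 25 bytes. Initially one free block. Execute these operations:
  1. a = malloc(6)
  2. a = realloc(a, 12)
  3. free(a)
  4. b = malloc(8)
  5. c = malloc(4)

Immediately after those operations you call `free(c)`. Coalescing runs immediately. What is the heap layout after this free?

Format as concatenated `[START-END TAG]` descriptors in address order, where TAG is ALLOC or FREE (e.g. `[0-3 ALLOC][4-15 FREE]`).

Op 1: a = malloc(6) -> a = 0; heap: [0-5 ALLOC][6-24 FREE]
Op 2: a = realloc(a, 12) -> a = 0; heap: [0-11 ALLOC][12-24 FREE]
Op 3: free(a) -> (freed a); heap: [0-24 FREE]
Op 4: b = malloc(8) -> b = 0; heap: [0-7 ALLOC][8-24 FREE]
Op 5: c = malloc(4) -> c = 8; heap: [0-7 ALLOC][8-11 ALLOC][12-24 FREE]
free(c): c = 8 -> block [8-11 ALLOC]; mark free, coalesce with adjacent free neighbors -> [0-7 ALLOC][8-24 FREE]

Answer: [0-7 ALLOC][8-24 FREE]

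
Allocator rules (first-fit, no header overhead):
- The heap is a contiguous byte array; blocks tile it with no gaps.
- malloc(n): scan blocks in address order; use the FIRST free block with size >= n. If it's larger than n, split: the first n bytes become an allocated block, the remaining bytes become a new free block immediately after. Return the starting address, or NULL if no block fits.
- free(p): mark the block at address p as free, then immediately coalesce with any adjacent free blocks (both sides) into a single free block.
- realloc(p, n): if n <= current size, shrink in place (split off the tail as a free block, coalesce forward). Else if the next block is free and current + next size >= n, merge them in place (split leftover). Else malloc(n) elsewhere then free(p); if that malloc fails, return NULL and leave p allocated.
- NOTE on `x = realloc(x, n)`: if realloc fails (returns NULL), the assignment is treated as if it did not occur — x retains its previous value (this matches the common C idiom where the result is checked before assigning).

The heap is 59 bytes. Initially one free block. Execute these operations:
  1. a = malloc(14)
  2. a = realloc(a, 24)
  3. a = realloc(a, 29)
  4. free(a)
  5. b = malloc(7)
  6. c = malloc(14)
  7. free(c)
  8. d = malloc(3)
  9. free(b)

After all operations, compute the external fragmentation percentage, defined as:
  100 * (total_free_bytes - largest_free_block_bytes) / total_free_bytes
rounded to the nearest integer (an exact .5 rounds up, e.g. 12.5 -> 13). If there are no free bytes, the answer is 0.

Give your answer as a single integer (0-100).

Op 1: a = malloc(14) -> a = 0; heap: [0-13 ALLOC][14-58 FREE]
Op 2: a = realloc(a, 24) -> a = 0; heap: [0-23 ALLOC][24-58 FREE]
Op 3: a = realloc(a, 29) -> a = 0; heap: [0-28 ALLOC][29-58 FREE]
Op 4: free(a) -> (freed a); heap: [0-58 FREE]
Op 5: b = malloc(7) -> b = 0; heap: [0-6 ALLOC][7-58 FREE]
Op 6: c = malloc(14) -> c = 7; heap: [0-6 ALLOC][7-20 ALLOC][21-58 FREE]
Op 7: free(c) -> (freed c); heap: [0-6 ALLOC][7-58 FREE]
Op 8: d = malloc(3) -> d = 7; heap: [0-6 ALLOC][7-9 ALLOC][10-58 FREE]
Op 9: free(b) -> (freed b); heap: [0-6 FREE][7-9 ALLOC][10-58 FREE]
Free blocks: [7 49] total_free=56 largest=49 -> 100*(56-49)/56 = 700/56 = 12.5 -> rounds to 13

Answer: 13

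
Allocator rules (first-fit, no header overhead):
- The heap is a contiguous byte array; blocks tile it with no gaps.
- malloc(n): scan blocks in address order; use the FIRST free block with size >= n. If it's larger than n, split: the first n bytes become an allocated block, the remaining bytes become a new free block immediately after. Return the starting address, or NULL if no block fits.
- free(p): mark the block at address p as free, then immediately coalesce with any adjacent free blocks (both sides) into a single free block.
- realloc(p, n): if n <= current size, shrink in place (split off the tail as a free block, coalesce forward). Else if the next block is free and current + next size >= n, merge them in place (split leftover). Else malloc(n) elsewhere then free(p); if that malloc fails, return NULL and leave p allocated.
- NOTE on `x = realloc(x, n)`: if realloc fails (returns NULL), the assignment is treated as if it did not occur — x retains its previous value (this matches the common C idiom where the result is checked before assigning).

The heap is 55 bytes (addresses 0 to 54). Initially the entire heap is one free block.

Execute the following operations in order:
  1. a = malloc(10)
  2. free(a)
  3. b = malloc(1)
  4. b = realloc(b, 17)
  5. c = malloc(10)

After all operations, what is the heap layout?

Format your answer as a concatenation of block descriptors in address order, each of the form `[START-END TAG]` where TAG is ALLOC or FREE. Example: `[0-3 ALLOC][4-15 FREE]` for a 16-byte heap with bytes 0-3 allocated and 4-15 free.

Answer: [0-16 ALLOC][17-26 ALLOC][27-54 FREE]

Derivation:
Op 1: a = malloc(10) -> a = 0; heap: [0-9 ALLOC][10-54 FREE]
Op 2: free(a) -> (freed a); heap: [0-54 FREE]
Op 3: b = malloc(1) -> b = 0; heap: [0-0 ALLOC][1-54 FREE]
Op 4: b = realloc(b, 17) -> b = 0; heap: [0-16 ALLOC][17-54 FREE]
Op 5: c = malloc(10) -> c = 17; heap: [0-16 ALLOC][17-26 ALLOC][27-54 FREE]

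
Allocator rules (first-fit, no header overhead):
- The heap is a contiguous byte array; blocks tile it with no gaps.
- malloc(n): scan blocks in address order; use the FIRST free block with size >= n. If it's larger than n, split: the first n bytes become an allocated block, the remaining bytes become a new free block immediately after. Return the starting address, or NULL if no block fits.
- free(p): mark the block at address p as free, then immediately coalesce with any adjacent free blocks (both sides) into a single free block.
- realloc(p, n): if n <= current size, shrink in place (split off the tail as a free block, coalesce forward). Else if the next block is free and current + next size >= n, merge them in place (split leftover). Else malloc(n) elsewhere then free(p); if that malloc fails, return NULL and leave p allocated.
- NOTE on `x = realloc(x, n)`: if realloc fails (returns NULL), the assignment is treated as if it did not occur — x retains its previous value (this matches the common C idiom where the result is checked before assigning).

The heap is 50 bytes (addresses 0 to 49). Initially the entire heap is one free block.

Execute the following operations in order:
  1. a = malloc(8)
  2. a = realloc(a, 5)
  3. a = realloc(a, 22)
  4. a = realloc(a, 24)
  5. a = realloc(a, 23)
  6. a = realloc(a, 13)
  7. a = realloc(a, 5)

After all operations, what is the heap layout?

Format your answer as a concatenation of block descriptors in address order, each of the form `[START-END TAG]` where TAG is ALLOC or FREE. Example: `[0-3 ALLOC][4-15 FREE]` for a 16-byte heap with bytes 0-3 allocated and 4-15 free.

Answer: [0-4 ALLOC][5-49 FREE]

Derivation:
Op 1: a = malloc(8) -> a = 0; heap: [0-7 ALLOC][8-49 FREE]
Op 2: a = realloc(a, 5) -> a = 0; heap: [0-4 ALLOC][5-49 FREE]
Op 3: a = realloc(a, 22) -> a = 0; heap: [0-21 ALLOC][22-49 FREE]
Op 4: a = realloc(a, 24) -> a = 0; heap: [0-23 ALLOC][24-49 FREE]
Op 5: a = realloc(a, 23) -> a = 0; heap: [0-22 ALLOC][23-49 FREE]
Op 6: a = realloc(a, 13) -> a = 0; heap: [0-12 ALLOC][13-49 FREE]
Op 7: a = realloc(a, 5) -> a = 0; heap: [0-4 ALLOC][5-49 FREE]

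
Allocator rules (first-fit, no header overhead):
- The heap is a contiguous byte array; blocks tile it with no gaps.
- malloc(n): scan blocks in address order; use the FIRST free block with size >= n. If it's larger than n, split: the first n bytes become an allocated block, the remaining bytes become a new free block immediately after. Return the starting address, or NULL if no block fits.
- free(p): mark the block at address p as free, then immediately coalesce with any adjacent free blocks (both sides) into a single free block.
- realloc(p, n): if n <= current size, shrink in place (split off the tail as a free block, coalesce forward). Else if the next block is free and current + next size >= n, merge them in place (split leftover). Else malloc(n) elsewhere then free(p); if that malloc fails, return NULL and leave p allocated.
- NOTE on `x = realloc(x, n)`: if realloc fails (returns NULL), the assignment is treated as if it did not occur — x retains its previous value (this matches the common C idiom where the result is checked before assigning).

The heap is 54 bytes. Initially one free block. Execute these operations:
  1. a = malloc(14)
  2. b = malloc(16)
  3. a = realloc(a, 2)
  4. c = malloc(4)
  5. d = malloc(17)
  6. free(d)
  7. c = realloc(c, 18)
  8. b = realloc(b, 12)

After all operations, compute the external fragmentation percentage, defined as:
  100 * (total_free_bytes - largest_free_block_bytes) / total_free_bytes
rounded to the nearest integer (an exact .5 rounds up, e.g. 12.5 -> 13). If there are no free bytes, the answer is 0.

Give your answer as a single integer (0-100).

Op 1: a = malloc(14) -> a = 0; heap: [0-13 ALLOC][14-53 FREE]
Op 2: b = malloc(16) -> b = 14; heap: [0-13 ALLOC][14-29 ALLOC][30-53 FREE]
Op 3: a = realloc(a, 2) -> a = 0; heap: [0-1 ALLOC][2-13 FREE][14-29 ALLOC][30-53 FREE]
Op 4: c = malloc(4) -> c = 2; heap: [0-1 ALLOC][2-5 ALLOC][6-13 FREE][14-29 ALLOC][30-53 FREE]
Op 5: d = malloc(17) -> d = 30; heap: [0-1 ALLOC][2-5 ALLOC][6-13 FREE][14-29 ALLOC][30-46 ALLOC][47-53 FREE]
Op 6: free(d) -> (freed d); heap: [0-1 ALLOC][2-5 ALLOC][6-13 FREE][14-29 ALLOC][30-53 FREE]
Op 7: c = realloc(c, 18) -> c = 30; heap: [0-1 ALLOC][2-13 FREE][14-29 ALLOC][30-47 ALLOC][48-53 FREE]
Op 8: b = realloc(b, 12) -> b = 14; heap: [0-1 ALLOC][2-13 FREE][14-25 ALLOC][26-29 FREE][30-47 ALLOC][48-53 FREE]
Free blocks: [12 4 6] total_free=22 largest=12 -> 100*(22-12)/22 = 1000/22 ≈ 45.455 -> rounds to 45

Answer: 45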